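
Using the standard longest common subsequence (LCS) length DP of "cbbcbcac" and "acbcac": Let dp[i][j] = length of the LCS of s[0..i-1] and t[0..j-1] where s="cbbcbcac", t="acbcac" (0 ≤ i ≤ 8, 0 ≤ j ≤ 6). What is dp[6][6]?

   ''  a  c  b  c  a  c
''  0  0  0  0  0  0  0
 c  0  0  1  1  1  1  1
 b  0  0  1  2  2  2  2
 b  0  0  1  2  2  2  2
 c  0  0  1  2  3  3  3
 b  0  0  1  2  3  3  3
 c  0  0  1  2  3  3  4
 a  0  1  1  2  3  4  4
 c  0  1  2  2  3  4  5

4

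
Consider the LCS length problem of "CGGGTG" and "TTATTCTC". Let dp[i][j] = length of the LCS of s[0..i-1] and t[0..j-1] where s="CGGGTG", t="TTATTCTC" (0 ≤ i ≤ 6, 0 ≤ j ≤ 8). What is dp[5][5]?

   ''  T  T  A  T  T  C  T  C
''  0  0  0  0  0  0  0  0  0
 C  0  0  0  0  0  0  1  1  1
 G  0  0  0  0  0  0  1  1  1
 G  0  0  0  0  0  0  1  1  1
 G  0  0  0  0  0  0  1  1  1
 T  0  1  1  1  1  1  1  2  2
 G  0  1  1  1  1  1  1  2  2

1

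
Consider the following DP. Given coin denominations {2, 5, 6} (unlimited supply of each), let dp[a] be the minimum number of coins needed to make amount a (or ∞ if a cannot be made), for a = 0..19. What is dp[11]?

2

 a  0  1  2  3  4  5  6  7  8  9 10 11 12 13 14 15 16 17 18 19
dp  0  -  1  -  2  1  1  2  2  3  2  2  2  3  3  3  3  3  3  4
(- denotes ∞ / unreachable)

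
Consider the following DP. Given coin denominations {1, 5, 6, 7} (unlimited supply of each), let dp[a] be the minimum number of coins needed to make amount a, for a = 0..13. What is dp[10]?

2

 a  0  1  2  3  4  5  6  7  8  9 10 11 12 13
dp  0  1  2  3  4  1  1  1  2  3  2  2  2  2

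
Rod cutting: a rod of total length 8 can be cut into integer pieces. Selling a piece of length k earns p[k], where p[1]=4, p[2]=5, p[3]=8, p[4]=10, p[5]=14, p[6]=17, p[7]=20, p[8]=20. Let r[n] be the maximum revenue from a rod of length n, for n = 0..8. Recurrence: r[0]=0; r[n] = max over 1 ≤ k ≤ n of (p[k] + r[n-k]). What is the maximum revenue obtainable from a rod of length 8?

32

   n    0    1    2    3    4    5    6    7    8
r[n]    0    4    8   12   16   20   24   28   32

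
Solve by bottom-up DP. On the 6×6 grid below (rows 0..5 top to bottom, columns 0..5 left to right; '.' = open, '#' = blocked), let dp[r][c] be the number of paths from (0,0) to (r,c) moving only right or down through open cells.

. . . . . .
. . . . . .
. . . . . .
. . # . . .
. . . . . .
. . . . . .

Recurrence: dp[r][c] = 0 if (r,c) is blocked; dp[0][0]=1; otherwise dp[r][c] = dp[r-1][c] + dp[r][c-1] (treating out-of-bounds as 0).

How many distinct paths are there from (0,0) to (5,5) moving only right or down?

r\c   0   1   2   3   4   5
  0   1   1   1   1   1   1
  1   1   2   3   4   5   6
  2   1   3   6  10  15  21
  3   1   4   0  10  25  46
  4   1   5   5  15  40  86
  5   1   6  11  26  66 152

152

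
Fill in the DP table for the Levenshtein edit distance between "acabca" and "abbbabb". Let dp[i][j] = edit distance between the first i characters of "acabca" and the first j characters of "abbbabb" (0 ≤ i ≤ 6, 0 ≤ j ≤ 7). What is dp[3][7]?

   ''  a  b  b  b  a  b  b
''  0  1  2  3  4  5  6  7
 a  1  0  1  2  3  4  5  6
 c  2  1  1  2  3  4  5  6
 a  3  2  2  2  3  3  4  5
 b  4  3  2  2  2  3  3  4
 c  5  4  3  3  3  3  4  4
 a  6  5  4  4  4  3  4  5

5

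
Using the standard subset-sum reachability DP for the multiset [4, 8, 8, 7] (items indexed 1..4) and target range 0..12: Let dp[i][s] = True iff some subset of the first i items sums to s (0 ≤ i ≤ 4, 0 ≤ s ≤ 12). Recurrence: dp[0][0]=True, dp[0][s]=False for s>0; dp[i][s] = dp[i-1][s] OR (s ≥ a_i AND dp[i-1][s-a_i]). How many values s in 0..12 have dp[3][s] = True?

4

i\s   0   1   2   3   4   5   6   7   8   9  10  11  12
  0   T   F   F   F   F   F   F   F   F   F   F   F   F
  1   T   F   F   F   T   F   F   F   F   F   F   F   F
  2   T   F   F   F   T   F   F   F   T   F   F   F   T
  3   T   F   F   F   T   F   F   F   T   F   F   F   T
  4   T   F   F   F   T   F   F   T   T   F   F   T   T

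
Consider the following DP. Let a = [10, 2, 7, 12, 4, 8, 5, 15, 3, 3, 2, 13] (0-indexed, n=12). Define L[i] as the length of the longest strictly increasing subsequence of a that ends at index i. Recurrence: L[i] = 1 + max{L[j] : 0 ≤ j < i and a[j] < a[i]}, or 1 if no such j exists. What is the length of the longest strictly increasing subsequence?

4

   i    0    1    2    3    4    5    6    7    8    9   10   11
a[i]   10    2    7   12    4    8    5   15    3    3    2   13
L[i]    1    1    2    3    2    3    3    4    2    2    1    4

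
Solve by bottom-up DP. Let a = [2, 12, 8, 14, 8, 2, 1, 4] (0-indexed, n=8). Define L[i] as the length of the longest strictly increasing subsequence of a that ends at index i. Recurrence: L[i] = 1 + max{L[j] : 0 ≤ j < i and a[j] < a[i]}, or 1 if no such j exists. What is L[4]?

2

   i    0    1    2    3    4    5    6    7
a[i]    2   12    8   14    8    2    1    4
L[i]    1    2    2    3    2    1    1    2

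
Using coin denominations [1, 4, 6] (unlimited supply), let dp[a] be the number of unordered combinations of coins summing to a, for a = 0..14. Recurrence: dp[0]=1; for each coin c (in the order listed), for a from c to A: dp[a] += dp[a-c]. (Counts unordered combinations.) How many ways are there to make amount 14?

after  coin     0     1     2     3     4     5     6     7     8     9    10    11    12    13    14
          1     1     1     1     1     1     1     1     1     1     1     1     1     1     1     1
          4     1     1     1     1     2     2     2     2     3     3     3     3     4     4     4
          6     1     1     1     1     2     2     3     3     4     4     5     5     7     7     8

8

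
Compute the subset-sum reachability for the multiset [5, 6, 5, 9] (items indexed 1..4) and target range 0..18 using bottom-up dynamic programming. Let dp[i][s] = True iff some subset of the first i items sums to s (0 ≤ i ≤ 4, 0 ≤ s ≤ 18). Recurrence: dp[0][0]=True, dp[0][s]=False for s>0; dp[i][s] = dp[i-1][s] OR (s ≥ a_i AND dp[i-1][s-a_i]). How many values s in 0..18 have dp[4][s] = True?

i\s   0   1   2   3   4   5   6   7   8   9  10  11  12  13  14  15  16  17  18
  0   T   F   F   F   F   F   F   F   F   F   F   F   F   F   F   F   F   F   F
  1   T   F   F   F   F   T   F   F   F   F   F   F   F   F   F   F   F   F   F
  2   T   F   F   F   F   T   T   F   F   F   F   T   F   F   F   F   F   F   F
  3   T   F   F   F   F   T   T   F   F   F   T   T   F   F   F   F   T   F   F
  4   T   F   F   F   F   T   T   F   F   T   T   T   F   F   T   T   T   F   F

9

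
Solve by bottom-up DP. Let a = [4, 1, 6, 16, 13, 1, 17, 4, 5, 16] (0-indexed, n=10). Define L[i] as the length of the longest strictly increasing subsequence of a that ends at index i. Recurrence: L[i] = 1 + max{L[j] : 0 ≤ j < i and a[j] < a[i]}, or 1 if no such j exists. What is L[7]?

   i    0    1    2    3    4    5    6    7    8    9
a[i]    4    1    6   16   13    1   17    4    5   16
L[i]    1    1    2    3    3    1    4    2    3    4

2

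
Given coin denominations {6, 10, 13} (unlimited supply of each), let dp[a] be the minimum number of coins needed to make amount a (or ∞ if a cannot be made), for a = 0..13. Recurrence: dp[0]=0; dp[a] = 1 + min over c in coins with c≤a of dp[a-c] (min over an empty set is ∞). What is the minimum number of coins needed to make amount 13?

 a  0  1  2  3  4  5  6  7  8  9 10 11 12 13
dp  0  -  -  -  -  -  1  -  -  -  1  -  2  1
(- denotes ∞ / unreachable)

1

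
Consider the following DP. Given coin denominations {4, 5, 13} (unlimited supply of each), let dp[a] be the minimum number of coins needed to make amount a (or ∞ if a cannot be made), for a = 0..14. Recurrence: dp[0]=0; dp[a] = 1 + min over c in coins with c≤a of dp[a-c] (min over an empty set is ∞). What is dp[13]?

1

 a  0  1  2  3  4  5  6  7  8  9 10 11 12 13 14
dp  0  -  -  -  1  1  -  -  2  2  2  -  3  1  3
(- denotes ∞ / unreachable)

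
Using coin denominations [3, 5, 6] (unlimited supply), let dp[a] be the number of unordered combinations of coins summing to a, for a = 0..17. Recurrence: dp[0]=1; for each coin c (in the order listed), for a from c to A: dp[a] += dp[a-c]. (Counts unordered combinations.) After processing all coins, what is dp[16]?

2

after  coin     0     1     2     3     4     5     6     7     8     9    10    11    12    13    14    15    16    17
          3     1     0     0     1     0     0     1     0     0     1     0     0     1     0     0     1     0     0
          5     1     0     0     1     0     1     1     0     1     1     1     1     1     1     1     2     1     1
          6     1     0     0     1     0     1     2     0     1     2     1     2     3     1     2     4     2     3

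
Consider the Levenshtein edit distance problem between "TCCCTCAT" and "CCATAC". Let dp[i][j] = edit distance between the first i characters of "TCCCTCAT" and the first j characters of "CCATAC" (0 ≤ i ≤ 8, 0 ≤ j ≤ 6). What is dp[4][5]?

4

   ''  C  C  A  T  A  C
''  0  1  2  3  4  5  6
 T  1  1  2  3  3  4  5
 C  2  1  1  2  3  4  4
 C  3  2  1  2  3  4  4
 C  4  3  2  2  3  4  4
 T  5  4  3  3  2  3  4
 C  6  5  4  4  3  3  3
 A  7  6  5  4  4  3  4
 T  8  7  6  5  4  4  4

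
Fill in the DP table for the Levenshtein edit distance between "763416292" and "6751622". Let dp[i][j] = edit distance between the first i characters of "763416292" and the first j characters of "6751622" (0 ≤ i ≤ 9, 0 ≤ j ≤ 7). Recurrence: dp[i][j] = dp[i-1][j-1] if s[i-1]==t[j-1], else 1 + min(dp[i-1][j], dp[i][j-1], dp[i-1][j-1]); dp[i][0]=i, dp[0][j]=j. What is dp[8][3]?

7

   ''  6  7  5  1  6  2  2
''  0  1  2  3  4  5  6  7
 7  1  1  1  2  3  4  5  6
 6  2  1  2  2  3  3  4  5
 3  3  2  2  3  3  4  4  5
 4  4  3  3  3  4  4  5  5
 1  5  4  4  4  3  4  5  6
 6  6  5  5  5  4  3  4  5
 2  7  6  6  6  5  4  3  4
 9  8  7  7  7  6  5  4  4
 2  9  8  8  8  7  6  5  4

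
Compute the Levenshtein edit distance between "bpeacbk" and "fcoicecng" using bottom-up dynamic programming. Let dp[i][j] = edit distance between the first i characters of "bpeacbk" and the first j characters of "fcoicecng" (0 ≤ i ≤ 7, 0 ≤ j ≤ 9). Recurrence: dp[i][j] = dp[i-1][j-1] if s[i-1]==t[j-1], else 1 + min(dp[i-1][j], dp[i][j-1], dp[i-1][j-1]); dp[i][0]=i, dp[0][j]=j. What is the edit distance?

   ''  f  c  o  i  c  e  c  n  g
''  0  1  2  3  4  5  6  7  8  9
 b  1  1  2  3  4  5  6  7  8  9
 p  2  2  2  3  4  5  6  7  8  9
 e  3  3  3  3  4  5  5  6  7  8
 a  4  4  4  4  4  5  6  6  7  8
 c  5  5  4  5  5  4  5  6  7  8
 b  6  6  5  5  6  5  5  6  7  8
 k  7  7  6  6  6  6  6  6  7  8

8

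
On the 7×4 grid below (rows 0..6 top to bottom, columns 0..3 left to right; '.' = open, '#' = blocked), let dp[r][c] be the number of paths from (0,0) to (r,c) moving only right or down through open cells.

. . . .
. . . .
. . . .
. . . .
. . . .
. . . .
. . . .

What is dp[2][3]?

r\c   0   1   2   3
  0   1   1   1   1
  1   1   2   3   4
  2   1   3   6  10
  3   1   4  10  20
  4   1   5  15  35
  5   1   6  21  56
  6   1   7  28  84

10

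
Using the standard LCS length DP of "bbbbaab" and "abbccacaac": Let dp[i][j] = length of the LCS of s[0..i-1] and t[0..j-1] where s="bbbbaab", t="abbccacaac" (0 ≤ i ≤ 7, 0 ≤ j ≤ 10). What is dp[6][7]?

3

   ''  a  b  b  c  c  a  c  a  a  c
''  0  0  0  0  0  0  0  0  0  0  0
 b  0  0  1  1  1  1  1  1  1  1  1
 b  0  0  1  2  2  2  2  2  2  2  2
 b  0  0  1  2  2  2  2  2  2  2  2
 b  0  0  1  2  2  2  2  2  2  2  2
 a  0  1  1  2  2  2  3  3  3  3  3
 a  0  1  1  2  2  2  3  3  4  4  4
 b  0  1  2  2  2  2  3  3  4  4  4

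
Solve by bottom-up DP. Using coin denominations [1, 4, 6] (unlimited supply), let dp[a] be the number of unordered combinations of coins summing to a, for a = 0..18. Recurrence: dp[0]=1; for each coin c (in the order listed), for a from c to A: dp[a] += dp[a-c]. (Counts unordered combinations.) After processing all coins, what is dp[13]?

after  coin     0     1     2     3     4     5     6     7     8     9    10    11    12    13    14    15    16    17    18
          1     1     1     1     1     1     1     1     1     1     1     1     1     1     1     1     1     1     1     1
          4     1     1     1     1     2     2     2     2     3     3     3     3     4     4     4     4     5     5     5
          6     1     1     1     1     2     2     3     3     4     4     5     5     7     7     8     8    10    10    12

7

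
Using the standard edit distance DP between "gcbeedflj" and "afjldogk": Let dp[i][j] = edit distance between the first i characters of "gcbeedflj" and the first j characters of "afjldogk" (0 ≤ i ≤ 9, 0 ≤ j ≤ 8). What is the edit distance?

   ''  a  f  j  l  d  o  g  k
''  0  1  2  3  4  5  6  7  8
 g  1  1  2  3  4  5  6  6  7
 c  2  2  2  3  4  5  6  7  7
 b  3  3  3  3  4  5  6  7  8
 e  4  4  4  4  4  5  6  7  8
 e  5  5  5  5  5  5  6  7  8
 d  6  6  6  6  6  5  6  7  8
 f  7  7  6  7  7  6  6  7  8
 l  8  8  7  7  7  7  7  7  8
 j  9  9  8  7  8  8  8  8  8

8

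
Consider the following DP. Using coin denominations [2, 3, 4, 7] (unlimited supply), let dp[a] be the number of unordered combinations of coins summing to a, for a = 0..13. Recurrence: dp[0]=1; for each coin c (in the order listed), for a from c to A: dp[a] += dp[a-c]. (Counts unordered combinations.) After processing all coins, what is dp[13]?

8

after  coin     0     1     2     3     4     5     6     7     8     9    10    11    12    13
          2     1     0     1     0     1     0     1     0     1     0     1     0     1     0
          3     1     0     1     1     1     1     2     1     2     2     2     2     3     2
          4     1     0     1     1     2     1     3     2     4     3     5     4     7     5
          7     1     0     1     1     2     1     3     3     4     4     6     6     8     8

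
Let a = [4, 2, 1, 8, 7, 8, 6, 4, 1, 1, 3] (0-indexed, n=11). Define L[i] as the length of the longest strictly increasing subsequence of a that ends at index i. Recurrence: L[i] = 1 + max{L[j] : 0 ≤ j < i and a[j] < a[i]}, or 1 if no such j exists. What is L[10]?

2

   i    0    1    2    3    4    5    6    7    8    9   10
a[i]    4    2    1    8    7    8    6    4    1    1    3
L[i]    1    1    1    2    2    3    2    2    1    1    2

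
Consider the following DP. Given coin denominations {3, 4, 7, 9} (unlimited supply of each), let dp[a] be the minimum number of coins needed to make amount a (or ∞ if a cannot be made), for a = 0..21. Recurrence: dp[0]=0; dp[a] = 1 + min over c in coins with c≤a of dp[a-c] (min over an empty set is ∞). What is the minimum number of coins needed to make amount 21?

3

 a  0  1  2  3  4  5  6  7  8  9 10 11 12 13 14 15 16 17 18 19 20 21
dp  0  -  -  1  1  -  2  1  2  1  2  2  2  2  2  3  2  3  2  3  3  3
(- denotes ∞ / unreachable)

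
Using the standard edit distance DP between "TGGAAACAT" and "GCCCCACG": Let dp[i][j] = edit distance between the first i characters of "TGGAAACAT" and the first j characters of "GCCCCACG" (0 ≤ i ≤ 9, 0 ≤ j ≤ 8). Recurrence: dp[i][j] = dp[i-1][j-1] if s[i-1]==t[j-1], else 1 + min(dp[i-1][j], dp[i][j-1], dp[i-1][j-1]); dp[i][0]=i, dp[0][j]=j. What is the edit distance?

   ''  G  C  C  C  C  A  C  G
''  0  1  2  3  4  5  6  7  8
 T  1  1  2  3  4  5  6  7  8
 G  2  1  2  3  4  5  6  7  7
 G  3  2  2  3  4  5  6  7  7
 A  4  3  3  3  4  5  5  6  7
 A  5  4  4  4  4  5  5  6  7
 A  6  5  5  5  5  5  5  6  7
 C  7  6  5  5  5  5  6  5  6
 A  8  7  6  6  6  6  5  6  6
 T  9  8  7  7  7  7  6  6  7

7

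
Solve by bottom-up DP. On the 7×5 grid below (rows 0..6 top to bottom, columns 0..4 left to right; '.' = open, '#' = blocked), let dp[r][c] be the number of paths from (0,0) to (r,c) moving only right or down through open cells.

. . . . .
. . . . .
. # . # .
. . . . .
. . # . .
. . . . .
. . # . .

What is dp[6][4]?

r\c   0   1   2   3   4
  0   1   1   1   1   1
  1   1   2   3   4   5
  2   1   0   3   0   5
  3   1   1   4   4   9
  4   1   2   0   4  13
  5   1   3   3   7  20
  6   1   4   0   7  27

27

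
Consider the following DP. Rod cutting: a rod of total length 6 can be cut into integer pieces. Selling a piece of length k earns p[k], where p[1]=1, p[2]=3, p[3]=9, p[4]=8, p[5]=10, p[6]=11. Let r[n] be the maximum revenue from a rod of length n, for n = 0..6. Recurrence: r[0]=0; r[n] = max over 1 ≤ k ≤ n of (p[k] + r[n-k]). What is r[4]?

10

   n    0    1    2    3    4    5    6
r[n]    0    1    3    9   10   12   18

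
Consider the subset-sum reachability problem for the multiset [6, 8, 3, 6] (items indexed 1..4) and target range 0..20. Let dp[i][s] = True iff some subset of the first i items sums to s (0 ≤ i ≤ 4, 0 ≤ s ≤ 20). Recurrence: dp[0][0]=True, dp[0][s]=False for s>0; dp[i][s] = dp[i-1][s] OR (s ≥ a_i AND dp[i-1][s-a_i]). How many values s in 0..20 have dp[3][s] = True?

i\s   0   1   2   3   4   5   6   7   8   9  10  11  12  13  14  15  16  17  18  19  20
  0   T   F   F   F   F   F   F   F   F   F   F   F   F   F   F   F   F   F   F   F   F
  1   T   F   F   F   F   F   T   F   F   F   F   F   F   F   F   F   F   F   F   F   F
  2   T   F   F   F   F   F   T   F   T   F   F   F   F   F   T   F   F   F   F   F   F
  3   T   F   F   T   F   F   T   F   T   T   F   T   F   F   T   F   F   T   F   F   F
  4   T   F   F   T   F   F   T   F   T   T   F   T   T   F   T   T   F   T   F   F   T

8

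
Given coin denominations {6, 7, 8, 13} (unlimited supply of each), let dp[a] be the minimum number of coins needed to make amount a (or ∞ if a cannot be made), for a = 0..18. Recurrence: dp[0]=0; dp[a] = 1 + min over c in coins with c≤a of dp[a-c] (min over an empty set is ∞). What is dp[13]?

1

 a  0  1  2  3  4  5  6  7  8  9 10 11 12 13 14 15 16 17 18
dp  0  -  -  -  -  -  1  1  1  -  -  -  2  1  2  2  2  -  3
(- denotes ∞ / unreachable)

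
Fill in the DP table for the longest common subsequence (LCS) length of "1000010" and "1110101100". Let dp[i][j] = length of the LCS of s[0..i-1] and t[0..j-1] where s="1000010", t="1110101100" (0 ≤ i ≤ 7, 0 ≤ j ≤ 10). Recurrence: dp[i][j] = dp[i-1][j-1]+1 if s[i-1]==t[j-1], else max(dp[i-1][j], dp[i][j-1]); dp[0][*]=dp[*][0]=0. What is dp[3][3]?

   ''  1  1  1  0  1  0  1  1  0  0
''  0  0  0  0  0  0  0  0  0  0  0
 1  0  1  1  1  1  1  1  1  1  1  1
 0  0  1  1  1  2  2  2  2  2  2  2
 0  0  1  1  1  2  2  3  3  3  3  3
 0  0  1  1  1  2  2  3  3  3  4  4
 0  0  1  1  1  2  2  3  3  3  4  5
 1  0  1  2  2  2  3  3  4  4  4  5
 0  0  1  2  2  3  3  4  4  4  5  5

1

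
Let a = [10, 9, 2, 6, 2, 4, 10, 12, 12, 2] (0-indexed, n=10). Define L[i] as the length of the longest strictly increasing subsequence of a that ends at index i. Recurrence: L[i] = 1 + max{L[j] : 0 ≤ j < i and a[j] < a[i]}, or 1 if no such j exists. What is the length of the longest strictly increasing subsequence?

   i    0    1    2    3    4    5    6    7    8    9
a[i]   10    9    2    6    2    4   10   12   12    2
L[i]    1    1    1    2    1    2    3    4    4    1

4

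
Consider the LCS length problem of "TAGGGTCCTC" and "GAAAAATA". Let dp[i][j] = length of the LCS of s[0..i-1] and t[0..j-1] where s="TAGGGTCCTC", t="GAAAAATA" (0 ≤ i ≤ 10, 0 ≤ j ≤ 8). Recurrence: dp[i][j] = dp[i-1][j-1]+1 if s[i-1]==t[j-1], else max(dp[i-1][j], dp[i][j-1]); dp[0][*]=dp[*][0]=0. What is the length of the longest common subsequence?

2

   ''  G  A  A  A  A  A  T  A
''  0  0  0  0  0  0  0  0  0
 T  0  0  0  0  0  0  0  1  1
 A  0  0  1  1  1  1  1  1  2
 G  0  1  1  1  1  1  1  1  2
 G  0  1  1  1  1  1  1  1  2
 G  0  1  1  1  1  1  1  1  2
 T  0  1  1  1  1  1  1  2  2
 C  0  1  1  1  1  1  1  2  2
 C  0  1  1  1  1  1  1  2  2
 T  0  1  1  1  1  1  1  2  2
 C  0  1  1  1  1  1  1  2  2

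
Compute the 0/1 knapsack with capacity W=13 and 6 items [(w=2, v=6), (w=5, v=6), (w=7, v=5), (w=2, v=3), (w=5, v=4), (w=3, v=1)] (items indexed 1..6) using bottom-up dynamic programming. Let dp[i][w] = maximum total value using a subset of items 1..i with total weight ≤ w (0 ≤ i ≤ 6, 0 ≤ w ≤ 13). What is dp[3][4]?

i\w   0   1   2   3   4   5   6   7   8   9  10  11  12  13
  0   0   0   0   0   0   0   0   0   0   0   0   0   0   0
  1   0   0   6   6   6   6   6   6   6   6   6   6   6   6
  2   0   0   6   6   6   6   6  12  12  12  12  12  12  12
  3   0   0   6   6   6   6   6  12  12  12  12  12  12  12
  4   0   0   6   6   9   9   9  12  12  15  15  15  15  15
  5   0   0   6   6   9   9   9  12  12  15  15  15  16  16
  6   0   0   6   6   9   9   9  12  12  15  15  15  16  16

6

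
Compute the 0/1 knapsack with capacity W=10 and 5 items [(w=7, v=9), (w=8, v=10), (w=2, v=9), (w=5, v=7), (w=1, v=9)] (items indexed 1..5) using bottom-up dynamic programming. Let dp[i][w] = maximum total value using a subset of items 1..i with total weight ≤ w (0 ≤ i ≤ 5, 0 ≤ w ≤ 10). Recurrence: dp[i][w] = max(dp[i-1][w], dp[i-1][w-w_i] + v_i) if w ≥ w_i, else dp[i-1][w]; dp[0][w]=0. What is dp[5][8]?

i\w   0   1   2   3   4   5   6   7   8   9  10
  0   0   0   0   0   0   0   0   0   0   0   0
  1   0   0   0   0   0   0   0   9   9   9   9
  2   0   0   0   0   0   0   0   9  10  10  10
  3   0   0   9   9   9   9   9   9  10  18  19
  4   0   0   9   9   9   9   9  16  16  18  19
  5   0   9   9  18  18  18  18  18  25  25  27

25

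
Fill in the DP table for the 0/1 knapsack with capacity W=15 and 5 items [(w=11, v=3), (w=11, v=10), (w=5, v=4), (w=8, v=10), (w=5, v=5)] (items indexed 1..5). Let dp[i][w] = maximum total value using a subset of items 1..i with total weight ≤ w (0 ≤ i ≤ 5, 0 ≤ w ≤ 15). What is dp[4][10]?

10

i\w   0   1   2   3   4   5   6   7   8   9  10  11  12  13  14  15
  0   0   0   0   0   0   0   0   0   0   0   0   0   0   0   0   0
  1   0   0   0   0   0   0   0   0   0   0   0   3   3   3   3   3
  2   0   0   0   0   0   0   0   0   0   0   0  10  10  10  10  10
  3   0   0   0   0   0   4   4   4   4   4   4  10  10  10  10  10
  4   0   0   0   0   0   4   4   4  10  10  10  10  10  14  14  14
  5   0   0   0   0   0   5   5   5  10  10  10  10  10  15  15  15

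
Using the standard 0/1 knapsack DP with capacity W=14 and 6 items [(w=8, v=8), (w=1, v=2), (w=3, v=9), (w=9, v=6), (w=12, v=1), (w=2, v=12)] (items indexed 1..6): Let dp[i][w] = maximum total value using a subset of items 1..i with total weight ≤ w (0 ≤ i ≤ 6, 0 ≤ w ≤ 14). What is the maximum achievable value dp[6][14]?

i\w   0   1   2   3   4   5   6   7   8   9  10  11  12  13  14
  0   0   0   0   0   0   0   0   0   0   0   0   0   0   0   0
  1   0   0   0   0   0   0   0   0   8   8   8   8   8   8   8
  2   0   2   2   2   2   2   2   2   8  10  10  10  10  10  10
  3   0   2   2   9  11  11  11  11  11  11  11  17  19  19  19
  4   0   2   2   9  11  11  11  11  11  11  11  17  19  19  19
  5   0   2   2   9  11  11  11  11  11  11  11  17  19  19  19
  6   0   2  12  14  14  21  23  23  23  23  23  23  23  29  31

31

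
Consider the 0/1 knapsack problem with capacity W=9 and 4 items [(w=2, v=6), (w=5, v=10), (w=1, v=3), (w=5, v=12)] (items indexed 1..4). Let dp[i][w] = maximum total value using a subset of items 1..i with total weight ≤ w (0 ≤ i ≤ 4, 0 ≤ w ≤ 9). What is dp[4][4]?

i\w   0   1   2   3   4   5   6   7   8   9
  0   0   0   0   0   0   0   0   0   0   0
  1   0   0   6   6   6   6   6   6   6   6
  2   0   0   6   6   6  10  10  16  16  16
  3   0   3   6   9   9  10  13  16  19  19
  4   0   3   6   9   9  12  15  18  21  21

9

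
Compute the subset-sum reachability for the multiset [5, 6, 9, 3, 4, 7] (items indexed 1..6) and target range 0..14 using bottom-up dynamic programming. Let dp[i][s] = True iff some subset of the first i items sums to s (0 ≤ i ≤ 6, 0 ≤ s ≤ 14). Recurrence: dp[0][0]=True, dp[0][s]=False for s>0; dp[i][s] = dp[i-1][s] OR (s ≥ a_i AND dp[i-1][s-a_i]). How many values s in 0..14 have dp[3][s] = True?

6

i\s   0   1   2   3   4   5   6   7   8   9  10  11  12  13  14
  0   T   F   F   F   F   F   F   F   F   F   F   F   F   F   F
  1   T   F   F   F   F   T   F   F   F   F   F   F   F   F   F
  2   T   F   F   F   F   T   T   F   F   F   F   T   F   F   F
  3   T   F   F   F   F   T   T   F   F   T   F   T   F   F   T
  4   T   F   F   T   F   T   T   F   T   T   F   T   T   F   T
  5   T   F   F   T   T   T   T   T   T   T   T   T   T   T   T
  6   T   F   F   T   T   T   T   T   T   T   T   T   T   T   T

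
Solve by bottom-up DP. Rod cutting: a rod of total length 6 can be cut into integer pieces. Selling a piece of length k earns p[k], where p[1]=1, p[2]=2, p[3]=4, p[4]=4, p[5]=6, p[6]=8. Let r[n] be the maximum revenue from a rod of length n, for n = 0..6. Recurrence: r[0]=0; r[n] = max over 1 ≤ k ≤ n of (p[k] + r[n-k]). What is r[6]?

   n    0    1    2    3    4    5    6
r[n]    0    1    2    4    5    6    8

8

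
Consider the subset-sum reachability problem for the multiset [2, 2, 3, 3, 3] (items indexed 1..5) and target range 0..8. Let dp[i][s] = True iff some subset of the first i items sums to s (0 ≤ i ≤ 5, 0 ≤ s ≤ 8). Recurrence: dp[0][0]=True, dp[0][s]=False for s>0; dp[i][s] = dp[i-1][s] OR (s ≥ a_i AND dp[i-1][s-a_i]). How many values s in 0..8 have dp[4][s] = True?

8

i\s   0   1   2   3   4   5   6   7   8
  0   T   F   F   F   F   F   F   F   F
  1   T   F   T   F   F   F   F   F   F
  2   T   F   T   F   T   F   F   F   F
  3   T   F   T   T   T   T   F   T   F
  4   T   F   T   T   T   T   T   T   T
  5   T   F   T   T   T   T   T   T   T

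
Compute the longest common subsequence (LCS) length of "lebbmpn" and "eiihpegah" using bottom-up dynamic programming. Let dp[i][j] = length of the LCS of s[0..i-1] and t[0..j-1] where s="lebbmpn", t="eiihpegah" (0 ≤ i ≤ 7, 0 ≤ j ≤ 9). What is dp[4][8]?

1

   ''  e  i  i  h  p  e  g  a  h
''  0  0  0  0  0  0  0  0  0  0
 l  0  0  0  0  0  0  0  0  0  0
 e  0  1  1  1  1  1  1  1  1  1
 b  0  1  1  1  1  1  1  1  1  1
 b  0  1  1  1  1  1  1  1  1  1
 m  0  1  1  1  1  1  1  1  1  1
 p  0  1  1  1  1  2  2  2  2  2
 n  0  1  1  1  1  2  2  2  2  2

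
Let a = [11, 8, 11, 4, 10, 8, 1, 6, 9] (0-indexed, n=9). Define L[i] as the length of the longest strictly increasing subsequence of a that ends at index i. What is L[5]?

   i    0    1    2    3    4    5    6    7    8
a[i]   11    8   11    4   10    8    1    6    9
L[i]    1    1    2    1    2    2    1    2    3

2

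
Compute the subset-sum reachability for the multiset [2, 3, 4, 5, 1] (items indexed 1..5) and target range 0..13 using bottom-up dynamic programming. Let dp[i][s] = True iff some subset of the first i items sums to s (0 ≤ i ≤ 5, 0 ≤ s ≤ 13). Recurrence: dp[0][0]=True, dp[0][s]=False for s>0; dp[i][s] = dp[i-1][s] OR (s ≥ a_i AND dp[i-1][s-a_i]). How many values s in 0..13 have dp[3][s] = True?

8

i\s   0   1   2   3   4   5   6   7   8   9  10  11  12  13
  0   T   F   F   F   F   F   F   F   F   F   F   F   F   F
  1   T   F   T   F   F   F   F   F   F   F   F   F   F   F
  2   T   F   T   T   F   T   F   F   F   F   F   F   F   F
  3   T   F   T   T   T   T   T   T   F   T   F   F   F   F
  4   T   F   T   T   T   T   T   T   T   T   T   T   T   F
  5   T   T   T   T   T   T   T   T   T   T   T   T   T   T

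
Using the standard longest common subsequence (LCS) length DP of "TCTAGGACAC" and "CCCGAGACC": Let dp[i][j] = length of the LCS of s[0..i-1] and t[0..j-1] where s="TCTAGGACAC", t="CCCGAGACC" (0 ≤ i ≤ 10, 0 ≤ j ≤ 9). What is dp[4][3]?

   ''  C  C  C  G  A  G  A  C  C
''  0  0  0  0  0  0  0  0  0  0
 T  0  0  0  0  0  0  0  0  0  0
 C  0  1  1  1  1  1  1  1  1  1
 T  0  1  1  1  1  1  1  1  1  1
 A  0  1  1  1  1  2  2  2  2  2
 G  0  1  1  1  2  2  3  3  3  3
 G  0  1  1  1  2  2  3  3  3  3
 A  0  1  1  1  2  3  3  4  4  4
 C  0  1  2  2  2  3  3  4  5  5
 A  0  1  2  2  2  3  3  4  5  5
 C  0  1  2  3  3  3  3  4  5  6

1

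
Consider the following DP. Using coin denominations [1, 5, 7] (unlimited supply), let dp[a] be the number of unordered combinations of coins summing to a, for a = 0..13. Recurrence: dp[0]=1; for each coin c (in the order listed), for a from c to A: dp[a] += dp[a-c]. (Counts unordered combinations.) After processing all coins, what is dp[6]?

2

after  coin     0     1     2     3     4     5     6     7     8     9    10    11    12    13
          1     1     1     1     1     1     1     1     1     1     1     1     1     1     1
          5     1     1     1     1     1     2     2     2     2     2     3     3     3     3
          7     1     1     1     1     1     2     2     3     3     3     4     4     5     5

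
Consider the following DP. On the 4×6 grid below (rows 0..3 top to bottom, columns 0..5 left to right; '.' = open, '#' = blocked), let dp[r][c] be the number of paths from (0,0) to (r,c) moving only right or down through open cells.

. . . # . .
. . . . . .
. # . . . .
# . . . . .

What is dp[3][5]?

30

r\c   0   1   2   3   4   5
  0   1   1   1   0   0   0
  1   1   2   3   3   3   3
  2   1   0   3   6   9  12
  3   0   0   3   9  18  30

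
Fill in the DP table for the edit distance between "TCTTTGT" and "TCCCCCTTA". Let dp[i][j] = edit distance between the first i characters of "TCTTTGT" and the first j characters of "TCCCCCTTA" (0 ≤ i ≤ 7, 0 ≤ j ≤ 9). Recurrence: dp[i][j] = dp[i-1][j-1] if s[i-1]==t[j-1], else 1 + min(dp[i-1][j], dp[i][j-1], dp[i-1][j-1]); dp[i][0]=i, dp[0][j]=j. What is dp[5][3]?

3

   ''  T  C  C  C  C  C  T  T  A
''  0  1  2  3  4  5  6  7  8  9
 T  1  0  1  2  3  4  5  6  7  8
 C  2  1  0  1  2  3  4  5  6  7
 T  3  2  1  1  2  3  4  4  5  6
 T  4  3  2  2  2  3  4  4  4  5
 T  5  4  3  3  3  3  4  4  4  5
 G  6  5  4  4  4  4  4  5  5  5
 T  7  6  5  5  5  5  5  4  5  6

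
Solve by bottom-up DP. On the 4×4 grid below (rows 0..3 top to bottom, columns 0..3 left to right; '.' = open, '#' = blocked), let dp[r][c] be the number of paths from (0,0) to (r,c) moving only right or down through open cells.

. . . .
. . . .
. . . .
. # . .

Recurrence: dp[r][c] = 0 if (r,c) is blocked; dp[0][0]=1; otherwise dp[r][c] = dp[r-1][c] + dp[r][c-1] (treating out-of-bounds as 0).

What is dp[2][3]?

r\c   0   1   2   3
  0   1   1   1   1
  1   1   2   3   4
  2   1   3   6  10
  3   1   0   6  16

10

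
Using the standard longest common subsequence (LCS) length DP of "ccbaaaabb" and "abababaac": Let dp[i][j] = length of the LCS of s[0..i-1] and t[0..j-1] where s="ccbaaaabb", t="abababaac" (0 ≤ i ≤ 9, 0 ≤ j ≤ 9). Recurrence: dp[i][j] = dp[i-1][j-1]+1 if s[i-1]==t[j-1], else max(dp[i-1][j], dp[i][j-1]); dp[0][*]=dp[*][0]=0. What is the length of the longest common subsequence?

5

   ''  a  b  a  b  a  b  a  a  c
''  0  0  0  0  0  0  0  0  0  0
 c  0  0  0  0  0  0  0  0  0  1
 c  0  0  0  0  0  0  0  0  0  1
 b  0  0  1  1  1  1  1  1  1  1
 a  0  1  1  2  2  2  2  2  2  2
 a  0  1  1  2  2  3  3  3  3  3
 a  0  1  1  2  2  3  3  4  4  4
 a  0  1  1  2  2  3  3  4  5  5
 b  0  1  2  2  3  3  4  4  5  5
 b  0  1  2  2  3  3  4  4  5  5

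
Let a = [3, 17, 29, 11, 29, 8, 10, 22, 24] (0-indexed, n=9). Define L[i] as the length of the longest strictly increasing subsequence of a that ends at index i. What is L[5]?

2

   i    0    1    2    3    4    5    6    7    8
a[i]    3   17   29   11   29    8   10   22   24
L[i]    1    2    3    2    3    2    3    4    5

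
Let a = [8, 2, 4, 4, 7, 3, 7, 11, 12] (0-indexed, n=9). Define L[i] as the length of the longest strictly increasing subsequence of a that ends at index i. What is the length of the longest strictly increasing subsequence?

5

   i    0    1    2    3    4    5    6    7    8
a[i]    8    2    4    4    7    3    7   11   12
L[i]    1    1    2    2    3    2    3    4    5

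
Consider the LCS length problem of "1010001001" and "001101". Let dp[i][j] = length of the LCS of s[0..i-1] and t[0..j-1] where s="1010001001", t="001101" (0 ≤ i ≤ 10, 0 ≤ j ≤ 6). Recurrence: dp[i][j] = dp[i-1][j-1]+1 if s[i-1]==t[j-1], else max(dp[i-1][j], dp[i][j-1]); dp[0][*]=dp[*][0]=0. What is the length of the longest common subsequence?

5

   ''  0  0  1  1  0  1
''  0  0  0  0  0  0  0
 1  0  0  0  1  1  1  1
 0  0  1  1  1  1  2  2
 1  0  1  1  2  2  2  3
 0  0  1  2  2  2  3  3
 0  0  1  2  2  2  3  3
 0  0  1  2  2  2  3  3
 1  0  1  2  3  3  3  4
 0  0  1  2  3  3  4  4
 0  0  1  2  3  3  4  4
 1  0  1  2  3  4  4  5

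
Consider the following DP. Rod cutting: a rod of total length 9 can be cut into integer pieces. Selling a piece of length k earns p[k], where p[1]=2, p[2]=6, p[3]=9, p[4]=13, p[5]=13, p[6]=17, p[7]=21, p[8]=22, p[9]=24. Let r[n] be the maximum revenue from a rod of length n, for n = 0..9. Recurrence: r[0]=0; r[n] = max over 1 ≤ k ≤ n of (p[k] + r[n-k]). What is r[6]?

   n    0    1    2    3    4    5    6    7    8    9
r[n]    0    2    6    9   13   15   19   22   26   28

19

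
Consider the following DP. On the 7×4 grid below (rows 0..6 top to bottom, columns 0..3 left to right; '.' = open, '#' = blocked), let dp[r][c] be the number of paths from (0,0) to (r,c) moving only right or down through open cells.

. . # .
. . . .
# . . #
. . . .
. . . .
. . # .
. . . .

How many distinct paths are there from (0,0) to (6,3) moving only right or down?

16

r\c   0   1   2   3
  0   1   1   0   0
  1   1   2   2   2
  2   0   2   4   0
  3   0   2   6   6
  4   0   2   8  14
  5   0   2   0  14
  6   0   2   2  16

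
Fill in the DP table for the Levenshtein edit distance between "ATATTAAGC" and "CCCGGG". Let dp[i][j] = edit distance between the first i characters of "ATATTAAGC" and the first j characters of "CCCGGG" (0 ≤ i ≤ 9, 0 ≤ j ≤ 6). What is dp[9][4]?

8

   ''  C  C  C  G  G  G
''  0  1  2  3  4  5  6
 A  1  1  2  3  4  5  6
 T  2  2  2  3  4  5  6
 A  3  3  3  3  4  5  6
 T  4  4  4  4  4  5  6
 T  5  5  5  5  5  5  6
 A  6  6  6  6  6  6  6
 A  7  7  7  7  7  7  7
 G  8  8  8  8  7  7  7
 C  9  8  8  8  8  8  8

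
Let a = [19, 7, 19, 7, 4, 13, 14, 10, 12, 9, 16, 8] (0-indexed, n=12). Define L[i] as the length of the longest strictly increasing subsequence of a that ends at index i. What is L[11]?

   i    0    1    2    3    4    5    6    7    8    9   10   11
a[i]   19    7   19    7    4   13   14   10   12    9   16    8
L[i]    1    1    2    1    1    2    3    2    3    2    4    2

2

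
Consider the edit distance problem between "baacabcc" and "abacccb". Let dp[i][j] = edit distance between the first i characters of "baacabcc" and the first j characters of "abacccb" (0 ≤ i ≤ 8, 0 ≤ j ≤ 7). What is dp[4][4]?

   ''  a  b  a  c  c  c  b
''  0  1  2  3  4  5  6  7
 b  1  1  1  2  3  4  5  6
 a  2  1  2  1  2  3  4  5
 a  3  2  2  2  2  3  4  5
 c  4  3  3  3  2  2  3  4
 a  5  4  4  3  3  3  3  4
 b  6  5  4  4  4  4  4  3
 c  7  6  5  5  4  4  4  4
 c  8  7  6  6  5  4  4  5

2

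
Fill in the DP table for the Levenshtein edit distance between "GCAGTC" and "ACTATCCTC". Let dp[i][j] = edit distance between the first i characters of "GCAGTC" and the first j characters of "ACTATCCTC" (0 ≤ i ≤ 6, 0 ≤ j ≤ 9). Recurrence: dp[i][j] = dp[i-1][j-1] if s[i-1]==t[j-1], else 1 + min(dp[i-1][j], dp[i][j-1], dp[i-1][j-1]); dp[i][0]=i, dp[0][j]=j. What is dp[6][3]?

   ''  A  C  T  A  T  C  C  T  C
''  0  1  2  3  4  5  6  7  8  9
 G  1  1  2  3  4  5  6  7  8  9
 C  2  2  1  2  3  4  5  6  7  8
 A  3  2  2  2  2  3  4  5  6  7
 G  4  3  3  3  3  3  4  5  6  7
 T  5  4  4  3  4  3  4  5  5  6
 C  6  5  4  4  4  4  3  4  5  5

4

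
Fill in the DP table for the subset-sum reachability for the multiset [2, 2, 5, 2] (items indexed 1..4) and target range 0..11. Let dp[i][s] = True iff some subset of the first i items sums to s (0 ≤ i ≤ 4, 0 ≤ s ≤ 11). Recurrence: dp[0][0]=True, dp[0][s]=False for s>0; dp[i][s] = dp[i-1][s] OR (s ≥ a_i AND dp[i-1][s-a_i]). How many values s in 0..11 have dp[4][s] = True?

i\s   0   1   2   3   4   5   6   7   8   9  10  11
  0   T   F   F   F   F   F   F   F   F   F   F   F
  1   T   F   T   F   F   F   F   F   F   F   F   F
  2   T   F   T   F   T   F   F   F   F   F   F   F
  3   T   F   T   F   T   T   F   T   F   T   F   F
  4   T   F   T   F   T   T   T   T   F   T   F   T

8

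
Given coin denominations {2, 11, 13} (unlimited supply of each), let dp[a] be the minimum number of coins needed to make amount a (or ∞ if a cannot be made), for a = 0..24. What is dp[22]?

2

 a  0  1  2  3  4  5  6  7  8  9 10 11 12 13 14 15 16 17 18 19 20 21 22 23 24
dp  0  -  1  -  2  -  3  -  4  -  5  1  6  1  7  2  8  3  9  4 10  5  2  6  2
(- denotes ∞ / unreachable)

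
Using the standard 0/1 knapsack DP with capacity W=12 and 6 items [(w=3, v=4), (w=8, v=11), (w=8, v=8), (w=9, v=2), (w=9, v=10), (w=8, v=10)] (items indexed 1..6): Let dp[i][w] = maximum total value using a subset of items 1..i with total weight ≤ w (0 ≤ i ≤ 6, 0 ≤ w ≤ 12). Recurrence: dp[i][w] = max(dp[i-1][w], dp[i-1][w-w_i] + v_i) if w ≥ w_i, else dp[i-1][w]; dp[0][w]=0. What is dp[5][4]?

i\w   0   1   2   3   4   5   6   7   8   9  10  11  12
  0   0   0   0   0   0   0   0   0   0   0   0   0   0
  1   0   0   0   4   4   4   4   4   4   4   4   4   4
  2   0   0   0   4   4   4   4   4  11  11  11  15  15
  3   0   0   0   4   4   4   4   4  11  11  11  15  15
  4   0   0   0   4   4   4   4   4  11  11  11  15  15
  5   0   0   0   4   4   4   4   4  11  11  11  15  15
  6   0   0   0   4   4   4   4   4  11  11  11  15  15

4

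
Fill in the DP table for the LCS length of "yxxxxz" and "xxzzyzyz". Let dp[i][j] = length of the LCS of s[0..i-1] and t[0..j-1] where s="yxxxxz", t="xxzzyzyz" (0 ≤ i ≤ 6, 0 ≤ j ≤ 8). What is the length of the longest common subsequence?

3

   ''  x  x  z  z  y  z  y  z
''  0  0  0  0  0  0  0  0  0
 y  0  0  0  0  0  1  1  1  1
 x  0  1  1  1  1  1  1  1  1
 x  0  1  2  2  2  2  2  2  2
 x  0  1  2  2  2  2  2  2  2
 x  0  1  2  2  2  2  2  2  2
 z  0  1  2  3  3  3  3  3  3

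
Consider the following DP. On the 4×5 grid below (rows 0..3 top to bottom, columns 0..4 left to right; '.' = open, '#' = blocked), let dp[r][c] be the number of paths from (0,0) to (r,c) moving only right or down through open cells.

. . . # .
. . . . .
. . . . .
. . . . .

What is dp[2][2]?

r\c   0   1   2   3   4
  0   1   1   1   0   0
  1   1   2   3   3   3
  2   1   3   6   9  12
  3   1   4  10  19  31

6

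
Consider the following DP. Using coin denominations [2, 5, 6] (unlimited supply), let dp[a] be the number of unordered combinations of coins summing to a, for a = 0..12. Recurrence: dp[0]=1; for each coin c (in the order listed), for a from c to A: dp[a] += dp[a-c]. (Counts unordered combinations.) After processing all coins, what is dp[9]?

1

after  coin     0     1     2     3     4     5     6     7     8     9    10    11    12
          2     1     0     1     0     1     0     1     0     1     0     1     0     1
          5     1     0     1     0     1     1     1     1     1     1     2     1     2
          6     1     0     1     0     1     1     2     1     2     1     3     2     4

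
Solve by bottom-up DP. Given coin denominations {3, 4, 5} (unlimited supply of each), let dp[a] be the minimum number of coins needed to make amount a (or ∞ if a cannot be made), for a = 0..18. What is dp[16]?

 a  0  1  2  3  4  5  6  7  8  9 10 11 12 13 14 15 16 17 18
dp  0  -  -  1  1  1  2  2  2  2  2  3  3  3  3  3  4  4  4
(- denotes ∞ / unreachable)

4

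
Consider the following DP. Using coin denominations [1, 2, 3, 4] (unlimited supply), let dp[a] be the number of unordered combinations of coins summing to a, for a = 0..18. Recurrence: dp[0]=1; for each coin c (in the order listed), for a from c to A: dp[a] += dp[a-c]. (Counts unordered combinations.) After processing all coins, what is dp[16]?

64

after  coin     0     1     2     3     4     5     6     7     8     9    10    11    12    13    14    15    16    17    18
          1     1     1     1     1     1     1     1     1     1     1     1     1     1     1     1     1     1     1     1
          2     1     1     2     2     3     3     4     4     5     5     6     6     7     7     8     8     9     9    10
          3     1     1     2     3     4     5     7     8    10    12    14    16    19    21    24    27    30    33    37
          4     1     1     2     3     5     6     9    11    15    18    23    27    34    39    47    54    64    72    84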